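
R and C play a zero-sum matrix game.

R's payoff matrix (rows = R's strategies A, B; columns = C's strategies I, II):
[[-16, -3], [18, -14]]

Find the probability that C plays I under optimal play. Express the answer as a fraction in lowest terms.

11/45

Row minima are -16 and -14, so R's maximin is -14; column maxima are 18 and -3, so C's minimax is -3. These differ, so the equilibrium is in mixed strategies.
Let C play I with probability q. R is indifferent when −16q − 3(1−q) = 18q − 14(1−q), giving q = 11/45.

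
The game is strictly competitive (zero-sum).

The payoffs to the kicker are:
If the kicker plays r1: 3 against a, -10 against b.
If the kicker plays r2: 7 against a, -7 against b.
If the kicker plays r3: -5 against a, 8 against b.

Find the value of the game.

7/9

Row r1 is strictly dominated by row r2, so the kicker never plays it.
The remaining 2×2 game on (r2, r3) × (a, b) has no saddle point. Let the kicker play r2 with probability p; indifference gives 7p − 5(1−p) = −7p + 8(1−p), so p = 13/27.
Similarly the goalkeeper's optimal q on a is 5/9, and the value is 7·(5/9) + (-7)·(4/9) = 7/9.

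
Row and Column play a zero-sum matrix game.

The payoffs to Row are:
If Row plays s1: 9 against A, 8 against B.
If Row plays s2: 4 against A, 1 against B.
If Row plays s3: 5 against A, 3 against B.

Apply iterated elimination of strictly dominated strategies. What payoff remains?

Column A is strictly dominated by B for Column (8<9, 1<4, 3<5); eliminate A.
Row s2 is strictly dominated by row s1 (8>1); eliminate s2.
Row s3 is strictly dominated by row s1 (8>3); eliminate s3.
Only (s1, B) remains, with payoff 8.

8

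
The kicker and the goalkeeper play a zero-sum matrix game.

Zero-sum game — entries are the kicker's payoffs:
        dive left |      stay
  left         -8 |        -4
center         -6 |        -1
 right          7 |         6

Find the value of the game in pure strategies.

6

Row minima: -8, -6, 6 → the kicker's maximin is 6.
Column maxima: 7, 6 → the goalkeeper's minimax is 6.
They coincide at (right, stay), so the value is 6.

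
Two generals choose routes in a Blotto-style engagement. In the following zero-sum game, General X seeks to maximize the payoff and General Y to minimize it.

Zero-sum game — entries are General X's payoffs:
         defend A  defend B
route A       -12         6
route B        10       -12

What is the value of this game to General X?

-21/10

Row minima are -12 and -12, so General X's maximin is -12; column maxima are 10 and 6, so General Y's minimax is 6. These differ, so the equilibrium is in mixed strategies.
Let General X play route A with probability p. General Y is indifferent when −12p + 10(1−p) = 6p − 12(1−p), giving p = 11/20.
Let General Y play defend A with probability q. General X is indifferent when −12q + 6(1−q) = 10q − 12(1−q), giving q = 9/20.
The value is -12·(9/20) + (6)·(11/20) = -21/10.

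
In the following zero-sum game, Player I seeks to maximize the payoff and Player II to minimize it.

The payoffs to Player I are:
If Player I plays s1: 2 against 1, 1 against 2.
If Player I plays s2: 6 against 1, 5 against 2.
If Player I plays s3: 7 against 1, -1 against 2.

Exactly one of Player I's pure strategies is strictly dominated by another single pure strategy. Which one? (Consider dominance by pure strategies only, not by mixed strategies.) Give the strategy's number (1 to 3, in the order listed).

1

Compare s1 with s2: 6 > 2, 5 > 1.
So s2 strictly dominates s1 for Player I; s1 is strictly dominated.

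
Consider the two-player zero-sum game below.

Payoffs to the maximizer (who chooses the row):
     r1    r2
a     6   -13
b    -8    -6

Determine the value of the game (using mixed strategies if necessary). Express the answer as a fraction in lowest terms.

Row minima are -13 and -8, so the maximizer's maximin is -8; column maxima are 6 and -6, so the minimizer's minimax is -6. These differ, so the equilibrium is in mixed strategies.
Let the maximizer play a with probability p. The minimizer is indifferent when 6p − 8(1−p) = −13p − 6(1−p), giving p = 2/21.
Let the minimizer play r1 with probability q. The maximizer is indifferent when 6q − 13(1−q) = −8q − 6(1−q), giving q = 1/3.
The value is 6·(1/3) + (-13)·(2/3) = -20/3.

-20/3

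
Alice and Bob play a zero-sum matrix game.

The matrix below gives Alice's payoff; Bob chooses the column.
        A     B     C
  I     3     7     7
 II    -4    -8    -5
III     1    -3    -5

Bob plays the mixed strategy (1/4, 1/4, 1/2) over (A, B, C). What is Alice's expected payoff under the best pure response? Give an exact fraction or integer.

I: (3)·(1/4) + (7)·(1/4) + (7)·(1/2) = 6.
II: (-4)·(1/4) + (-8)·(1/4) + (-5)·(1/2) = -11/2.
III: (1)·(1/4) + (-3)·(1/4) + (-5)·(1/2) = -3.
The best pure response is I with expected payoff 6.

6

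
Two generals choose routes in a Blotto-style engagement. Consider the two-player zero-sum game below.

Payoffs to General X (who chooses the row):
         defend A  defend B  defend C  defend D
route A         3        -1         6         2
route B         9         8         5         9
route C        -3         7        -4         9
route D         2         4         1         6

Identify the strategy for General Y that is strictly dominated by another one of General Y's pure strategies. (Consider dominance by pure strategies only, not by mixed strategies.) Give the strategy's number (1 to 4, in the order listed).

General Y prefers columns that give General X less. Compare defend D with defend B: -1 < 2, 8 < 9, 7 < 9, 4 < 6.
So defend B strictly dominates defend D for General Y; defend D is strictly dominated.

4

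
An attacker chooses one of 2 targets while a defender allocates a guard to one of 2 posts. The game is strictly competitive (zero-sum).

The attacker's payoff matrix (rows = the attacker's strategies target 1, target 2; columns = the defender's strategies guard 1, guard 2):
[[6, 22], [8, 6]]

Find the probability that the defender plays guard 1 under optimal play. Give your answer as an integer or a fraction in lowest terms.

Row minima are 6 and 6, so the attacker's maximin is 6; column maxima are 8 and 22, so the defender's minimax is 8. These differ, so the equilibrium is in mixed strategies.
Let the defender play guard 1 with probability q. The attacker is indifferent when 6q + 22(1−q) = 8q + 6(1−q), giving q = 8/9.

8/9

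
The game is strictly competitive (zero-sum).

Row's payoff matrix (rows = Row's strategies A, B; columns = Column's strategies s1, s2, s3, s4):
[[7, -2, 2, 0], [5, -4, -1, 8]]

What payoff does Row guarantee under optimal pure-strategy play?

Row minima: -2, -4 → Row's maximin is -2.
Column maxima: 7, -2, 2, 8 → Column's minimax is -2.
They coincide at (A, s2), so the value is -2.

-2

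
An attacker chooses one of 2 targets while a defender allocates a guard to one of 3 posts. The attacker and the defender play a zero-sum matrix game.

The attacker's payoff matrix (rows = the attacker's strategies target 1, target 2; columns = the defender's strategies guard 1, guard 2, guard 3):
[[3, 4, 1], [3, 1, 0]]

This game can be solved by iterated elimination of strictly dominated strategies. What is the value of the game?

1

Column guard 1 is strictly dominated by guard 3 for the defender (1<3, 0<3); eliminate guard 1.
Row target 2 is strictly dominated by row target 1 (4>1, 1>0); eliminate target 2.
Column guard 2 is strictly dominated by guard 3 for the defender (1<4); eliminate guard 2.
Only (target 1, guard 3) remains, with payoff 1.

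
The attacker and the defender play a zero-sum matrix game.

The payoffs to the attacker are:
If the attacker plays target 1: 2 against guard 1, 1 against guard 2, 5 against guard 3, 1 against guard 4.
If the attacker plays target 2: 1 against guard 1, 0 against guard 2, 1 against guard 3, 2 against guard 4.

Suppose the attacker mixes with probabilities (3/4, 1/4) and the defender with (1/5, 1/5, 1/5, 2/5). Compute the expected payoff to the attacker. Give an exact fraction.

9/5

Against (1/5, 1/5, 1/5, 2/5), each row's expected payoff is target 1: 2; target 2: 6/5.
Taking the (3/4, 1/4)-weighted average: (3/4)·(2) + (1/4)·(6/5) = 9/5.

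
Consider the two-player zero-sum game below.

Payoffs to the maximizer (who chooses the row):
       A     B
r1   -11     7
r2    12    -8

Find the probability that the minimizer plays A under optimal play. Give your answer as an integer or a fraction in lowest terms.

15/38

Row minima are -11 and -8, so the maximizer's maximin is -8; column maxima are 12 and 7, so the minimizer's minimax is 7. These differ, so the equilibrium is in mixed strategies.
Let the minimizer play A with probability q. The maximizer is indifferent when −11q + 7(1−q) = 12q − 8(1−q), giving q = 15/38.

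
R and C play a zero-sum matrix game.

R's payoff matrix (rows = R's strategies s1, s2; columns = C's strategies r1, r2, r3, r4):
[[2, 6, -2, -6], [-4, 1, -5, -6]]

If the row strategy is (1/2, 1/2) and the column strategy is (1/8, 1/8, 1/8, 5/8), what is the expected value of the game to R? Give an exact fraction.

-31/8

Against (1/8, 1/8, 1/8, 5/8), each row's expected payoff is s1: -3; s2: -19/4.
Taking the (1/2, 1/2)-weighted average: (1/2)·(-3) + (1/2)·(-19/4) = -31/8.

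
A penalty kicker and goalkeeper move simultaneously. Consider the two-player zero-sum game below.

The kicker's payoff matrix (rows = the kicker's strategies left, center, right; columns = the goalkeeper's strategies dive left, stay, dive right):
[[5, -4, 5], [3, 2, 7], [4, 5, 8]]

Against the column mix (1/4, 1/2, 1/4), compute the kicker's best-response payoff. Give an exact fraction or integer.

left: (5)·(1/4) + (-4)·(1/2) + (5)·(1/4) = 1/2.
center: (3)·(1/4) + (2)·(1/2) + (7)·(1/4) = 7/2.
right: (4)·(1/4) + (5)·(1/2) + (8)·(1/4) = 11/2.
The best pure response is right with expected payoff 11/2.

11/2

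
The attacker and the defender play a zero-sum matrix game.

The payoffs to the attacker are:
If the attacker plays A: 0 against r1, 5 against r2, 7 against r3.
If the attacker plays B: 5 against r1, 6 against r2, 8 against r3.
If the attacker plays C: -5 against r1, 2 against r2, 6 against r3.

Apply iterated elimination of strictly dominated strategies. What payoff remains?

5

Row C is strictly dominated by row A (0>-5, 5>2, 7>6); eliminate C.
Row A is strictly dominated by row B (5>0, 6>5, 8>7); eliminate A.
Column r3 is strictly dominated by r1 for the defender (5<8); eliminate r3.
Column r2 is strictly dominated by r1 for the defender (5<6); eliminate r2.
Only (B, r1) remains, with payoff 5.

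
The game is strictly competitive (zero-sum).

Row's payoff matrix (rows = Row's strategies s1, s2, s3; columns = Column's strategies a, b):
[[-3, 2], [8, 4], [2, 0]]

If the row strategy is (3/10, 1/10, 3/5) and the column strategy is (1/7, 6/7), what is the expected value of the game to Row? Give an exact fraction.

71/70

Against (1/7, 6/7), each row's expected payoff is s1: 9/7; s2: 32/7; s3: 2/7.
Taking the (3/10, 1/10, 3/5)-weighted average: (3/10)·(9/7) + (1/10)·(32/7) + (3/5)·(2/7) = 71/70.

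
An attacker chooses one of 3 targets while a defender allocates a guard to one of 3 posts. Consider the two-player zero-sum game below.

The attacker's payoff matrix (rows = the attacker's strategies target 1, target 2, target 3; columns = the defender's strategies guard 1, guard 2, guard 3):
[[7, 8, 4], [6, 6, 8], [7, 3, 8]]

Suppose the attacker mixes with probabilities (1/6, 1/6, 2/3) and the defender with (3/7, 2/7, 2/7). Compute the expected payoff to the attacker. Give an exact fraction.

263/42

Against (3/7, 2/7, 2/7), each row's expected payoff is target 1: 45/7; target 2: 46/7; target 3: 43/7.
Taking the (1/6, 1/6, 2/3)-weighted average: (1/6)·(45/7) + (1/6)·(46/7) + (2/3)·(43/7) = 263/42.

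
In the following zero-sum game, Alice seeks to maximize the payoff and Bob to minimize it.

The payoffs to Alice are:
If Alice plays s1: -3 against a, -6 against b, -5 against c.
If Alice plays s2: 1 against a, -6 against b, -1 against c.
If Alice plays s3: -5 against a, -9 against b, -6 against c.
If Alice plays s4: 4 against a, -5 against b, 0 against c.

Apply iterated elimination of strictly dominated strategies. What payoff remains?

-5

Row s1 is strictly dominated by row s4 (4>-3, -5>-6, 0>-5); eliminate s1.
Row s3 is strictly dominated by row s2 (1>-5, -6>-9, -1>-6); eliminate s3.
Row s2 is strictly dominated by row s4 (4>1, -5>-6, 0>-1); eliminate s2.
Column a is strictly dominated by b for Bob (-5<4); eliminate a.
Column c is strictly dominated by b for Bob (-5<0); eliminate c.
Only (s4, b) remains, with payoff -5.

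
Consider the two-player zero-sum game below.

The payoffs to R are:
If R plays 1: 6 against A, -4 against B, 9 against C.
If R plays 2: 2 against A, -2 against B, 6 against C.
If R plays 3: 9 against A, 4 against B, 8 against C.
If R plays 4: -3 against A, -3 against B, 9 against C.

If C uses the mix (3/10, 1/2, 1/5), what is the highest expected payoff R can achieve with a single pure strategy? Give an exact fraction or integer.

63/10

1: (6)·(3/10) + (-4)·(1/2) + (9)·(1/5) = 8/5.
2: (2)·(3/10) + (-2)·(1/2) + (6)·(1/5) = 4/5.
3: (9)·(3/10) + (4)·(1/2) + (8)·(1/5) = 63/10.
4: (-3)·(3/10) + (-3)·(1/2) + (9)·(1/5) = -3/5.
The best pure response is 3 with expected payoff 63/10.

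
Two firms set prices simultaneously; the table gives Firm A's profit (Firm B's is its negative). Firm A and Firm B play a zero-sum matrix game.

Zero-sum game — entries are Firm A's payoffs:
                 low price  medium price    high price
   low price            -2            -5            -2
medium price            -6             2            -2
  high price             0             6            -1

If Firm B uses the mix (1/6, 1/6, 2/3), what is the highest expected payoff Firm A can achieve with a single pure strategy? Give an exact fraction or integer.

1/3

low price: (-2)·(1/6) + (-5)·(1/6) + (-2)·(2/3) = -5/2.
medium price: (-6)·(1/6) + (2)·(1/6) + (-2)·(2/3) = -2.
high price: (0)·(1/6) + (6)·(1/6) + (-1)·(2/3) = 1/3.
The best pure response is high price with expected payoff 1/3.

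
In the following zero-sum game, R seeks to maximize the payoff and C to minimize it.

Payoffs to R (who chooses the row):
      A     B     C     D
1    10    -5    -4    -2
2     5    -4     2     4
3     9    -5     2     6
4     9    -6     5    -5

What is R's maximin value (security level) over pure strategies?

The worst-case payoff for each row is 1: -5, 2: -4, 3: -5, 4: -6.
The best of these is -4.

-4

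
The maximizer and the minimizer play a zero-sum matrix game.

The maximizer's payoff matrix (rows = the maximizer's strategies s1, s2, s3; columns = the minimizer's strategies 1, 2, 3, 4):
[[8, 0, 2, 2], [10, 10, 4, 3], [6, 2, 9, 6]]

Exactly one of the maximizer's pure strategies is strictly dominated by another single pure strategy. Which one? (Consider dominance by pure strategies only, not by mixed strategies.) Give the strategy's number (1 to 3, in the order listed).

Compare s1 with s2: 10 > 8, 10 > 0, 4 > 2, 3 > 2.
So s2 strictly dominates s1 for the maximizer; s1 is strictly dominated.

1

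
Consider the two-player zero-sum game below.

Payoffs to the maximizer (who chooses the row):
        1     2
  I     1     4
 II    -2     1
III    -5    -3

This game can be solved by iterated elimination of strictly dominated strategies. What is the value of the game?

1

Row II is strictly dominated by row I (1>-2, 4>1); eliminate II.
Column 2 is strictly dominated by 1 for the minimizer (1<4, -5<-3); eliminate 2.
Row III is strictly dominated by row I (1>-5); eliminate III.
Only (I, 1) remains, with payoff 1.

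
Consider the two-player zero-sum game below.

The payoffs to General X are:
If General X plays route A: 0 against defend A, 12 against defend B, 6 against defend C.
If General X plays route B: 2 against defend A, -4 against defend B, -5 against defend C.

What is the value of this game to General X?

Column defend B is strictly dominated by defend C for General Y (it gives General X more in every row).
The remaining 2×2 game on (route A, route B) × (defend A, defend C) has no saddle point. Let General X play route A with probability p; indifference gives 2(1−p) = 6p − 5(1−p), so p = 7/13.
Similarly General Y's optimal q on defend A is 11/13, and the value is 0·(11/13) + (6)·(2/13) = 12/13.

12/13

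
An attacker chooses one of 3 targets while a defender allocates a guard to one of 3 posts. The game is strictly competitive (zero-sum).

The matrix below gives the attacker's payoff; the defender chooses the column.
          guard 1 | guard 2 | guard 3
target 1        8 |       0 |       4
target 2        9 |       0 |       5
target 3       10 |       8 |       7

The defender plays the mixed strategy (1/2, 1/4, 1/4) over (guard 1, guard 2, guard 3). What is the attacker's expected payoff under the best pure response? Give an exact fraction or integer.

35/4

target 1: (8)·(1/2) + (0)·(1/4) + (4)·(1/4) = 5.
target 2: (9)·(1/2) + (0)·(1/4) + (5)·(1/4) = 23/4.
target 3: (10)·(1/2) + (8)·(1/4) + (7)·(1/4) = 35/4.
The best pure response is target 3 with expected payoff 35/4.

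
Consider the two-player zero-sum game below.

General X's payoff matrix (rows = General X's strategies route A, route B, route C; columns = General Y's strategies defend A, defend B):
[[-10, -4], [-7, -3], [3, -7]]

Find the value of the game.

Row route A is strictly dominated by row route B, so General X never plays it.
The remaining 2×2 game on (route B, route C) × (defend A, defend B) has no saddle point. Let General X play route B with probability p; indifference gives −7p + 3(1−p) = −3p − 7(1−p), so p = 5/7.
Similarly General Y's optimal q on defend A is 2/7, and the value is -7·(2/7) + (-3)·(5/7) = -29/7.

-29/7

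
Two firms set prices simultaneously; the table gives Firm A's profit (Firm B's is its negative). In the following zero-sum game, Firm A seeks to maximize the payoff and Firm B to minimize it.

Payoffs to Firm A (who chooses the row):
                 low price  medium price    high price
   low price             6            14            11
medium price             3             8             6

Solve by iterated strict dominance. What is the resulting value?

6

Column high price is strictly dominated by low price for Firm B (6<11, 3<6); eliminate high price.
Column medium price is strictly dominated by low price for Firm B (6<14, 3<8); eliminate medium price.
Row medium price is strictly dominated by row low price (6>3); eliminate medium price.
Only (low price, low price) remains, with payoff 6.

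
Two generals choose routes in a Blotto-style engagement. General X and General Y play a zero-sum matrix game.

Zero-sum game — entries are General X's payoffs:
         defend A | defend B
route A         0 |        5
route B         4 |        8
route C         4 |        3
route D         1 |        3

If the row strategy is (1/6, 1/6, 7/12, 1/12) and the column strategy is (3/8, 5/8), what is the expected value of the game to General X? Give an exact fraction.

361/96

Against (3/8, 5/8), each row's expected payoff is route A: 25/8; route B: 13/2; route C: 27/8; route D: 9/4.
Taking the (1/6, 1/6, 7/12, 1/12)-weighted average: (1/6)·(25/8) + (1/6)·(13/2) + (7/12)·(27/8) + (1/12)·(9/4) = 361/96.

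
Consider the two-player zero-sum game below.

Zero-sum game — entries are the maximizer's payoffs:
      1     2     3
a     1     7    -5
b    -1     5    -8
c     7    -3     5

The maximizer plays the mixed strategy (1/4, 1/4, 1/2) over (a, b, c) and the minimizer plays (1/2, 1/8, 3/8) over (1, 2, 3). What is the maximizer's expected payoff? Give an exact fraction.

Against (1/2, 1/8, 3/8), each row's expected payoff is a: -1/2; b: -23/8; c: 5.
Taking the (1/4, 1/4, 1/2)-weighted average: (1/4)·(-1/2) + (1/4)·(-23/8) + (1/2)·(5) = 53/32.

53/32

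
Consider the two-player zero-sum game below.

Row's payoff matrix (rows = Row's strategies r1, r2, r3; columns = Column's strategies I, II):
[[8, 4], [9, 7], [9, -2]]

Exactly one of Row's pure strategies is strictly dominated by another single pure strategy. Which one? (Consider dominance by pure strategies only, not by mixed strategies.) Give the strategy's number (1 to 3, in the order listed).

1

Compare r1 with r2: 9 > 8, 7 > 4.
So r2 strictly dominates r1 for Row; r1 is strictly dominated.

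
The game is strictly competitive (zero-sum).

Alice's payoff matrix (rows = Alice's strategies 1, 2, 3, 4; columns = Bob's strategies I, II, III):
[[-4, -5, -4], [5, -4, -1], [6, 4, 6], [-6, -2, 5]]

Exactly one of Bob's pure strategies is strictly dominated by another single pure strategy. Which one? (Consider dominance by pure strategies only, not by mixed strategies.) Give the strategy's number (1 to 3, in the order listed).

3

Bob prefers columns that give Alice less. Compare III with II: -5 < -4, -4 < -1, 4 < 6, -2 < 5.
So II strictly dominates III for Bob; III is strictly dominated.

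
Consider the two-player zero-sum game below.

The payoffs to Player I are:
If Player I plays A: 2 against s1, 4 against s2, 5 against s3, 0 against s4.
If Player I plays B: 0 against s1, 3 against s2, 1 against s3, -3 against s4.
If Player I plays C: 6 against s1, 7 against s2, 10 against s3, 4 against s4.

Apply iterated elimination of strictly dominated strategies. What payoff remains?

4

Row A is strictly dominated by row C (6>2, 7>4, 10>5, 4>0); eliminate A.
Row B is strictly dominated by row C (6>0, 7>3, 10>1, 4>-3); eliminate B.
Column s2 is strictly dominated by s1 for Player II (6<7); eliminate s2.
Column s3 is strictly dominated by s1 for Player II (6<10); eliminate s3.
Column s1 is strictly dominated by s4 for Player II (4<6); eliminate s1.
Only (C, s4) remains, with payoff 4.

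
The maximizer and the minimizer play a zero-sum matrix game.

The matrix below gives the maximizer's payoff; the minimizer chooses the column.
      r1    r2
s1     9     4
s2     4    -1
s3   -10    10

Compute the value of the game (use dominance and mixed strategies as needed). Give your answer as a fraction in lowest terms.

26/5

Row s2 is strictly dominated by row s1, so the maximizer never plays it.
The remaining 2×2 game on (s1, s3) × (r1, r2) has no saddle point. Let the maximizer play s1 with probability p; indifference gives 9p − 10(1−p) = 4p + 10(1−p), so p = 4/5.
Similarly the minimizer's optimal q on r1 is 6/25, and the value is 9·(6/25) + (4)·(19/25) = 26/5.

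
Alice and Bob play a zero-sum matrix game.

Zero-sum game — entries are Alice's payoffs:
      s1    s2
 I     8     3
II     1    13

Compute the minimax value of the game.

101/17

Row minima are 3 and 1, so Alice's maximin is 3; column maxima are 8 and 13, so Bob's minimax is 8. These differ, so the equilibrium is in mixed strategies.
Let Alice play I with probability p. Bob is indifferent when 8p + (1−p) = 3p + 13(1−p), giving p = 12/17.
Let Bob play s1 with probability q. Alice is indifferent when 8q + 3(1−q) = q + 13(1−q), giving q = 10/17.
The value is 8·(10/17) + (3)·(7/17) = 101/17.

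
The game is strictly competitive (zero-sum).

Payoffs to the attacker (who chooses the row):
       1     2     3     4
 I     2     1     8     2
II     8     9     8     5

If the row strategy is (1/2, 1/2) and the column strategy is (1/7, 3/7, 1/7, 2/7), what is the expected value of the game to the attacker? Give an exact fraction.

5

Against (1/7, 3/7, 1/7, 2/7), each row's expected payoff is I: 17/7; II: 53/7.
Taking the (1/2, 1/2)-weighted average: (1/2)·(17/7) + (1/2)·(53/7) = 5.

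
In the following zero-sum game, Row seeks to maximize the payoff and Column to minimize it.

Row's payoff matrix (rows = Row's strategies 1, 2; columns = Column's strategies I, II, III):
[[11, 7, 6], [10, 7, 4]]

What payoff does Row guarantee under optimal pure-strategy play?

6

Row minima: 6, 4 → Row's maximin is 6.
Column maxima: 11, 7, 6 → Column's minimax is 6.
They coincide at (1, III), so the value is 6.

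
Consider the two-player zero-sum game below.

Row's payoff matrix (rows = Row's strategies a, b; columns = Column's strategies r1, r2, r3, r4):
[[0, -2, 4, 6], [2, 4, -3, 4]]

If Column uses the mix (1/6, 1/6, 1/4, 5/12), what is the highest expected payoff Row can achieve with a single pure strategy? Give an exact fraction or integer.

19/6

a: (0)·(1/6) + (-2)·(1/6) + (4)·(1/4) + (6)·(5/12) = 19/6.
b: (2)·(1/6) + (4)·(1/6) + (-3)·(1/4) + (4)·(5/12) = 23/12.
The best pure response is a with expected payoff 19/6.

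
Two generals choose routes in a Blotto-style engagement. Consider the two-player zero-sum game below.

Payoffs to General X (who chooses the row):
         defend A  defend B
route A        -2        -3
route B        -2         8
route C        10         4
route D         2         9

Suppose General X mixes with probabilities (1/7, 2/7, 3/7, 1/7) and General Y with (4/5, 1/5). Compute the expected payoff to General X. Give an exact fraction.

138/35

Against (4/5, 1/5), each row's expected payoff is route A: -11/5; route B: 0; route C: 44/5; route D: 17/5.
Taking the (1/7, 2/7, 3/7, 1/7)-weighted average: (1/7)·(-11/5) + (2/7)·(0) + (3/7)·(44/5) + (1/7)·(17/5) = 138/35.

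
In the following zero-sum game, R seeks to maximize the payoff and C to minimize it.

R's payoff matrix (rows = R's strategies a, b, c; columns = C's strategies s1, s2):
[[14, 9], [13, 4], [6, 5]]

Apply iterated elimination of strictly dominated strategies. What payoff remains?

9

Column s1 is strictly dominated by s2 for C (9<14, 4<13, 5<6); eliminate s1.
Row b is strictly dominated by row a (9>4); eliminate b.
Row c is strictly dominated by row a (9>5); eliminate c.
Only (a, s2) remains, with payoff 9.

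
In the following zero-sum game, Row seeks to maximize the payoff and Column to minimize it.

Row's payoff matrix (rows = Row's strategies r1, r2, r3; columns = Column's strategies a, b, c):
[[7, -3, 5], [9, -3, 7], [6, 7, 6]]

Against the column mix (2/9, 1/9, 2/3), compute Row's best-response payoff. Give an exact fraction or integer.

r1: (7)·(2/9) + (-3)·(1/9) + (5)·(2/3) = 41/9.
r2: (9)·(2/9) + (-3)·(1/9) + (7)·(2/3) = 19/3.
r3: (6)·(2/9) + (7)·(1/9) + (6)·(2/3) = 55/9.
The best pure response is r2 with expected payoff 19/3.

19/3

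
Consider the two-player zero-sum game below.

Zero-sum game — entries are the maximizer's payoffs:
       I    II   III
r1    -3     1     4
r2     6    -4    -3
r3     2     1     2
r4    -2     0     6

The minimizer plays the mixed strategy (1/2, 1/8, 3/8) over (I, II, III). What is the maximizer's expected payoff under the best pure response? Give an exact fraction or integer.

15/8

r1: (-3)·(1/2) + (1)·(1/8) + (4)·(3/8) = 1/8.
r2: (6)·(1/2) + (-4)·(1/8) + (-3)·(3/8) = 11/8.
r3: (2)·(1/2) + (1)·(1/8) + (2)·(3/8) = 15/8.
r4: (-2)·(1/2) + (0)·(1/8) + (6)·(3/8) = 5/4.
The best pure response is r3 with expected payoff 15/8.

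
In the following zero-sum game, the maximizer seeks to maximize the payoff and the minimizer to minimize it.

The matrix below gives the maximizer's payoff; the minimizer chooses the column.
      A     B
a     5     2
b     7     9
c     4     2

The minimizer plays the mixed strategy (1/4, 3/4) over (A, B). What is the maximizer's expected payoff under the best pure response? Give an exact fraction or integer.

17/2

a: (5)·(1/4) + (2)·(3/4) = 11/4.
b: (7)·(1/4) + (9)·(3/4) = 17/2.
c: (4)·(1/4) + (2)·(3/4) = 5/2.
The best pure response is b with expected payoff 17/2.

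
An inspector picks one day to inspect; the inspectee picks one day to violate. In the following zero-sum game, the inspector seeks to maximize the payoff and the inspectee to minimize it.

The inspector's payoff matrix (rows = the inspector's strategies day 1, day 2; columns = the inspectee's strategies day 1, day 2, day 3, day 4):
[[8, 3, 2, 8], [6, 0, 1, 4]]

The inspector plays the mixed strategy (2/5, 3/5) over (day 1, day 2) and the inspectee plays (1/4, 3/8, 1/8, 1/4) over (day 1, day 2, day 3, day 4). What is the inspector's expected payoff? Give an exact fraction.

Against (1/4, 3/8, 1/8, 1/4), each row's expected payoff is day 1: 43/8; day 2: 21/8.
Taking the (2/5, 3/5)-weighted average: (2/5)·(43/8) + (3/5)·(21/8) = 149/40.

149/40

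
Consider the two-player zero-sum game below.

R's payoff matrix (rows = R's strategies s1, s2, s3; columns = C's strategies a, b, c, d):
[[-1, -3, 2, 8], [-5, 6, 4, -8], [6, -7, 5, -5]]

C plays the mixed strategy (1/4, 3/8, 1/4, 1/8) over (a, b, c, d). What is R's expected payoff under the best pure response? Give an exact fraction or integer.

s1: (-1)·(1/4) + (-3)·(3/8) + (2)·(1/4) + (8)·(1/8) = 1/8.
s2: (-5)·(1/4) + (6)·(3/8) + (4)·(1/4) + (-8)·(1/8) = 1.
s3: (6)·(1/4) + (-7)·(3/8) + (5)·(1/4) + (-5)·(1/8) = -1/2.
The best pure response is s2 with expected payoff 1.

1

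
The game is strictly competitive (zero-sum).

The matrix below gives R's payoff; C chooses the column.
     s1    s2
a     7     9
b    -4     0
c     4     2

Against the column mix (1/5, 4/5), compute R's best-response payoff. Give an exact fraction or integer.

a: (7)·(1/5) + (9)·(4/5) = 43/5.
b: (-4)·(1/5) + (0)·(4/5) = -4/5.
c: (4)·(1/5) + (2)·(4/5) = 12/5.
The best pure response is a with expected payoff 43/5.

43/5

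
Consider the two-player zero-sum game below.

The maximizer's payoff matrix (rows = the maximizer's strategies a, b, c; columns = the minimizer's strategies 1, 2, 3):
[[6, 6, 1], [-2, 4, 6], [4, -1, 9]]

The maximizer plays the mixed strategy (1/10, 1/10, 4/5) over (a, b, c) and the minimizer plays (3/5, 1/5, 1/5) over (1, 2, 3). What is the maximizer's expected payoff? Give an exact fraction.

189/50

Against (3/5, 1/5, 1/5), each row's expected payoff is a: 5; b: 4/5; c: 4.
Taking the (1/10, 1/10, 4/5)-weighted average: (1/10)·(5) + (1/10)·(4/5) + (4/5)·(4) = 189/50.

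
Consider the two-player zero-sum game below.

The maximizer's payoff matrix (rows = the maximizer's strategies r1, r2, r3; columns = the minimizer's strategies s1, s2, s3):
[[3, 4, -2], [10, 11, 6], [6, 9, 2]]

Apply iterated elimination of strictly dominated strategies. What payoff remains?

6

Column s1 is strictly dominated by s3 for the minimizer (-2<3, 6<10, 2<6); eliminate s1.
Row r1 is strictly dominated by row r2 (11>4, 6>-2); eliminate r1.
Column s2 is strictly dominated by s3 for the minimizer (6<11, 2<9); eliminate s2.
Row r3 is strictly dominated by row r2 (6>2); eliminate r3.
Only (r2, s3) remains, with payoff 6.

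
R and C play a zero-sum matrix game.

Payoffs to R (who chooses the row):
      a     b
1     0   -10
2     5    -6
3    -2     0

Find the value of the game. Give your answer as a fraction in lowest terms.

Row 1 is strictly dominated by row 2, so R never plays it.
The remaining 2×2 game on (2, 3) × (a, b) has no saddle point. Let R play 2 with probability p; indifference gives 5p − 2(1−p) = −6p, so p = 2/13.
Similarly C's optimal q on a is 6/13, and the value is 5·(6/13) + (-6)·(7/13) = -12/13.

-12/13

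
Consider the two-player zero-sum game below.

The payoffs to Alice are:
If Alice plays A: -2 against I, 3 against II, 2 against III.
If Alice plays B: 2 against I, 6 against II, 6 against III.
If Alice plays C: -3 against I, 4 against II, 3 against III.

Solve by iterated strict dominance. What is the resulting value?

Row C is strictly dominated by row B (2>-3, 6>4, 6>3); eliminate C.
Row A is strictly dominated by row B (2>-2, 6>3, 6>2); eliminate A.
Column III is strictly dominated by I for Bob (2<6); eliminate III.
Column II is strictly dominated by I for Bob (2<6); eliminate II.
Only (B, I) remains, with payoff 2.

2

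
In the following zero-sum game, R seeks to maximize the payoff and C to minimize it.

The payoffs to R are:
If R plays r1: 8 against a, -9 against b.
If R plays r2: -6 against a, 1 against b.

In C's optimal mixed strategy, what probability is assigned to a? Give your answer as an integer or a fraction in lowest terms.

5/12

Row minima are -9 and -6, so R's maximin is -6; column maxima are 8 and 1, so C's minimax is 1. These differ, so the equilibrium is in mixed strategies.
Let C play a with probability q. R is indifferent when 8q − 9(1−q) = −6q + (1−q), giving q = 5/12.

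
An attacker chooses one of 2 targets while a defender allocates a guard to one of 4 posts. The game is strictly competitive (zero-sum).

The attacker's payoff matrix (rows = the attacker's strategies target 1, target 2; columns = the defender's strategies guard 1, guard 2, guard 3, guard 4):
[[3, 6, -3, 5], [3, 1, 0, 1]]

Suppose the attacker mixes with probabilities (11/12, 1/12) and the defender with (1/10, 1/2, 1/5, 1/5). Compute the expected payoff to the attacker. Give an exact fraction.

139/40

Against (1/10, 1/2, 1/5, 1/5), each row's expected payoff is target 1: 37/10; target 2: 1.
Taking the (11/12, 1/12)-weighted average: (11/12)·(37/10) + (1/12)·(1) = 139/40.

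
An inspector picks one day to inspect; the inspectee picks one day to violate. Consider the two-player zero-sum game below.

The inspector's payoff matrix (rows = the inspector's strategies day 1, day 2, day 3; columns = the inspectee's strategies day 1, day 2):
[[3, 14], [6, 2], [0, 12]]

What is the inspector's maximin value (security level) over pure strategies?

3

The worst-case payoff for each row is day 1: 3, day 2: 2, day 3: 0.
The best of these is 3.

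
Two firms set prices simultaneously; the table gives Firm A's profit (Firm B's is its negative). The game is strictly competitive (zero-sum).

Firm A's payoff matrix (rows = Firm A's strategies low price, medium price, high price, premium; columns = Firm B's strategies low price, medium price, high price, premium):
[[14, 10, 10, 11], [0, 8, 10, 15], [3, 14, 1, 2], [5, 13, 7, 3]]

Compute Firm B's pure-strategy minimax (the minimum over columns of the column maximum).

The worst case (largest entry) in each column is low price: 14, medium price: 14, high price: 10, premium: 15.
The best (smallest) of these is 10.

10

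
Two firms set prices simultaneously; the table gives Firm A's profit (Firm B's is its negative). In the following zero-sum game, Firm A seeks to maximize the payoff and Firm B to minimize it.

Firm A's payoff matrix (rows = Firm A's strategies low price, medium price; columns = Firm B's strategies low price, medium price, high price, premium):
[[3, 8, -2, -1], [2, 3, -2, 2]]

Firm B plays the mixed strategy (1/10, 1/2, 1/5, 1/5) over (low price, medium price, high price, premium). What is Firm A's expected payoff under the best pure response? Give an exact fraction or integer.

low price: (3)·(1/10) + (8)·(1/2) + (-2)·(1/5) + (-1)·(1/5) = 37/10.
medium price: (2)·(1/10) + (3)·(1/2) + (-2)·(1/5) + (2)·(1/5) = 17/10.
The best pure response is low price with expected payoff 37/10.

37/10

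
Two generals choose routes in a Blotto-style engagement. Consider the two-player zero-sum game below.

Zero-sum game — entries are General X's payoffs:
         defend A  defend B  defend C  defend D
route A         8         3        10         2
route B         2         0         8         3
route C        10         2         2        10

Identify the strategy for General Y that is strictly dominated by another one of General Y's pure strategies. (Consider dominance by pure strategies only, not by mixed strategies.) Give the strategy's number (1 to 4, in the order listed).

1

General Y prefers columns that give General X less. Compare defend A with defend B: 3 < 8, 0 < 2, 2 < 10.
So defend B strictly dominates defend A for General Y; defend A is strictly dominated.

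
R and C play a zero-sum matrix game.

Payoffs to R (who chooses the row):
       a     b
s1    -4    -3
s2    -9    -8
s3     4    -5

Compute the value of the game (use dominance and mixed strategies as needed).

Row s2 is strictly dominated by row s1, so R never plays it.
The remaining 2×2 game on (s1, s3) × (a, b) has no saddle point. Let R play s1 with probability p; indifference gives −4p + 4(1−p) = −3p − 5(1−p), so p = 9/10.
Similarly C's optimal q on a is 1/5, and the value is -4·(1/5) + (-3)·(4/5) = -16/5.

-16/5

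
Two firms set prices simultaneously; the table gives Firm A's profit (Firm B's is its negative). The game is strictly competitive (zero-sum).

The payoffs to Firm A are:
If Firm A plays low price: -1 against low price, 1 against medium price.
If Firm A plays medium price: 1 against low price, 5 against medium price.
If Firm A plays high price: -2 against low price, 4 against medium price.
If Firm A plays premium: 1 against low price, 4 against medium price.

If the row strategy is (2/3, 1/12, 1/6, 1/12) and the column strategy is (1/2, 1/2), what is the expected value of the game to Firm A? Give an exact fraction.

Against (1/2, 1/2), each row's expected payoff is low price: 0; medium price: 3; high price: 1; premium: 5/2.
Taking the (2/3, 1/12, 1/6, 1/12)-weighted average: (2/3)·(0) + (1/12)·(3) + (1/6)·(1) + (1/12)·(5/2) = 5/8.

5/8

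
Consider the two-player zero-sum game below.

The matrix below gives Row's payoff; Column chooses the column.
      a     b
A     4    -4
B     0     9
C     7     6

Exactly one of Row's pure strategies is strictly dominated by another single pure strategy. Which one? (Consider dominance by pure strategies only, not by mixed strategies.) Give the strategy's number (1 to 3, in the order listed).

1

Compare A with C: 7 > 4, 6 > -4.
So C strictly dominates A for Row; A is strictly dominated.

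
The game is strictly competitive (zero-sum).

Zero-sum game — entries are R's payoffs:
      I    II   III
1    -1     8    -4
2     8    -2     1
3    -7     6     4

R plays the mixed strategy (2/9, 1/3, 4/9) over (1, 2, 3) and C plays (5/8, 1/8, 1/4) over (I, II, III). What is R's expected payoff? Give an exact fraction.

13/36

Against (5/8, 1/8, 1/4), each row's expected payoff is 1: -5/8; 2: 5; 3: -21/8.
Taking the (2/9, 1/3, 4/9)-weighted average: (2/9)·(-5/8) + (1/3)·(5) + (4/9)·(-21/8) = 13/36.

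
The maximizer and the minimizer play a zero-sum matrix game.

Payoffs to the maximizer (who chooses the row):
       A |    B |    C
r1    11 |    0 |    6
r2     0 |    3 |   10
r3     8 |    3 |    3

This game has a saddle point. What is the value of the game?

3

Row minima: 0, 0, 3 → the maximizer's maximin is 3.
Column maxima: 11, 3, 10 → the minimizer's minimax is 3.
They coincide at (r3, B), so the value is 3.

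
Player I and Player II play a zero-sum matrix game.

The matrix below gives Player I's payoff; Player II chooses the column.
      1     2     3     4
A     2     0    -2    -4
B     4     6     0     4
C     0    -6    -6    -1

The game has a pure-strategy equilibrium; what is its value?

Row minima: -4, 0, -6 → Player I's maximin is 0.
Column maxima: 4, 6, 0, 4 → Player II's minimax is 0.
They coincide at (B, 3), so the value is 0.

0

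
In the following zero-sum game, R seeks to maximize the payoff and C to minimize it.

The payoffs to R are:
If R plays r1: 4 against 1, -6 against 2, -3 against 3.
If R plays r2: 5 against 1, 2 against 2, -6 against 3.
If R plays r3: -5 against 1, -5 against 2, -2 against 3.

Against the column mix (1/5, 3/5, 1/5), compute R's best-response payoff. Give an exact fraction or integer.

1

r1: (4)·(1/5) + (-6)·(3/5) + (-3)·(1/5) = -17/5.
r2: (5)·(1/5) + (2)·(3/5) + (-6)·(1/5) = 1.
r3: (-5)·(1/5) + (-5)·(3/5) + (-2)·(1/5) = -22/5.
The best pure response is r2 with expected payoff 1.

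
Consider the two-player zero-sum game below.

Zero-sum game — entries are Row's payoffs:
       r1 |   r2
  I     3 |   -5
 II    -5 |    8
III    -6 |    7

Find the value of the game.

Row III is strictly dominated by row II, so Row never plays it.
The remaining 2×2 game on (I, II) × (r1, r2) has no saddle point. Let Row play I with probability p; indifference gives 3p − 5(1−p) = −5p + 8(1−p), so p = 13/21.
Similarly Column's optimal q on r1 is 13/21, and the value is 3·(13/21) + (-5)·(8/21) = -1/21.

-1/21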